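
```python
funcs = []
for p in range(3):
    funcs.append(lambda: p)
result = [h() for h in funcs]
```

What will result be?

Step 1: All 3 lambdas share the same variable p.
Step 2: After the loop, p = 2.
Step 3: Each call returns 2. result = [2, 2, 2]

The answer is [2, 2, 2].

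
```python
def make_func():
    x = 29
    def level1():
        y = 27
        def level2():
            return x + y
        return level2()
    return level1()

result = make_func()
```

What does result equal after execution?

Step 1: x = 29 in make_func. y = 27 in level1.
Step 2: level2() reads x = 29 and y = 27 from enclosing scopes.
Step 3: result = 29 + 27 = 56

The answer is 56.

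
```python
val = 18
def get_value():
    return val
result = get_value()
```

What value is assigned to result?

Step 1: val = 18 is defined in the global scope.
Step 2: get_value() looks up val. No local val exists, so Python checks the global scope via LEGB rule and finds val = 18.
Step 3: result = 18

The answer is 18.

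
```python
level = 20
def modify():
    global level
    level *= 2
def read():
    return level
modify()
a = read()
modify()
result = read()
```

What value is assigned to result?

Step 1: level = 20.
Step 2: First modify(): level = 20 * 2 = 40.
Step 3: Second modify(): level = 40 * 2 = 80.
Step 4: read() returns 80

The answer is 80.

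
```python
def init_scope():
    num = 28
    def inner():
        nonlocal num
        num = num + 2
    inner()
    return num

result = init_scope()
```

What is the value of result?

Step 1: init_scope() sets num = 28.
Step 2: inner() uses nonlocal to modify num in init_scope's scope: num = 28 + 2 = 30.
Step 3: init_scope() returns the modified num = 30

The answer is 30.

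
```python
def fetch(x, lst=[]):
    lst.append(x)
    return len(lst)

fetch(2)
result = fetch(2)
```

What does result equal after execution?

Step 1: Mutable default list persists between calls.
Step 2: First call: lst = [2], len = 1. Second call: lst = [2, 2], len = 2.
Step 3: result = 2

The answer is 2.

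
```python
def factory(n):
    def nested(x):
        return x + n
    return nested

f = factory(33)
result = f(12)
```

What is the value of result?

Step 1: factory(33) creates a closure that captures n = 33.
Step 2: f(12) calls the closure with x = 12, returning 12 + 33 = 45.
Step 3: result = 45

The answer is 45.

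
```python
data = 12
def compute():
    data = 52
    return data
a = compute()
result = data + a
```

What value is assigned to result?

Step 1: Global data = 12. compute() returns local data = 52.
Step 2: a = 52. Global data still = 12.
Step 3: result = 12 + 52 = 64

The answer is 64.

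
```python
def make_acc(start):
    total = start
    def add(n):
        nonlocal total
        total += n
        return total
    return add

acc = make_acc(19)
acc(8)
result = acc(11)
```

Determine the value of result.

Step 1: make_acc(19) creates closure with total = 19.
Step 2: First acc(8): total = 19 + 8 = 27.
Step 3: Second acc(11): total = 27 + 11 = 38. result = 38

The answer is 38.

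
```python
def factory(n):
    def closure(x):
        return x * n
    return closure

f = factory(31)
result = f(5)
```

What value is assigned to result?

Step 1: factory(31) creates a closure capturing n = 31.
Step 2: f(5) computes 5 * 31 = 155.
Step 3: result = 155

The answer is 155.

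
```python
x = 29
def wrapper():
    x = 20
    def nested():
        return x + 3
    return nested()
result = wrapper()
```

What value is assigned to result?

Step 1: wrapper() shadows global x with x = 20.
Step 2: nested() finds x = 20 in enclosing scope, computes 20 + 3 = 23.
Step 3: result = 23

The answer is 23.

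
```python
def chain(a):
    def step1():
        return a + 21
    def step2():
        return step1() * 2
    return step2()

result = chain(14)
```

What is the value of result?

Step 1: chain(14) captures a = 14.
Step 2: step2() calls step1() which returns 14 + 21 = 35.
Step 3: step2() returns 35 * 2 = 70

The answer is 70.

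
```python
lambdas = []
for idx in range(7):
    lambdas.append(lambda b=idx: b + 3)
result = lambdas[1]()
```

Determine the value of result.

Step 1: Default argument b=idx captures idx's value at definition time.
Step 2: lambdas[1] was defined when idx = 1, so b defaults to 1.
Step 3: result = 1 + 3 = 4 (default arg fixes the late binding issue)

The answer is 4.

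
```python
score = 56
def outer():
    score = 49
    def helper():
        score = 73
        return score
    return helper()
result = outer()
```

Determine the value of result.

Step 1: Three scopes define score: global (56), outer (49), helper (73).
Step 2: helper() has its own local score = 73, which shadows both enclosing and global.
Step 3: result = 73 (local wins in LEGB)

The answer is 73.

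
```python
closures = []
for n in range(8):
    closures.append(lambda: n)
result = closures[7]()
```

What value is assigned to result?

Step 1: The loop creates 8 lambdas, all referencing the same variable n.
Step 2: After the loop, n = 7 (final value).
Step 3: closures[7]() looks up n at call time and finds 7. This is the late binding gotcha. result = 7

The answer is 7.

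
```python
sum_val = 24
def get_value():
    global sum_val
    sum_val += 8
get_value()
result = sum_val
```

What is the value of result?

Step 1: sum_val = 24 globally.
Step 2: get_value() modifies global sum_val: sum_val += 8 = 32.
Step 3: result = 32

The answer is 32.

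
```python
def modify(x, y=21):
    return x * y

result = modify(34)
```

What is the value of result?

Step 1: modify(34) uses default y = 21.
Step 2: Returns 34 * 21 = 714.
Step 3: result = 714

The answer is 714.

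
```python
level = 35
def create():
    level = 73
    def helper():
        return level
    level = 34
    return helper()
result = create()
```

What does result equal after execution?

Step 1: create() sets level = 73, then later level = 34.
Step 2: helper() is called after level is reassigned to 34. Closures capture variables by reference, not by value.
Step 3: result = 34

The answer is 34.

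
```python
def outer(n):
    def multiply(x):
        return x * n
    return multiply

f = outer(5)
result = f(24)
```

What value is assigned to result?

Step 1: outer(5) returns multiply closure with n = 5.
Step 2: f(24) computes 24 * 5 = 120.
Step 3: result = 120

The answer is 120.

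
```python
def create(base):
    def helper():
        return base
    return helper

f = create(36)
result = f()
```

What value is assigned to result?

Step 1: create(36) creates closure capturing base = 36.
Step 2: f() returns the captured base = 36.
Step 3: result = 36

The answer is 36.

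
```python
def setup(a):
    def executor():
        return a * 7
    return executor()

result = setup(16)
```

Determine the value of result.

Step 1: setup(16) binds parameter a = 16.
Step 2: executor() accesses a = 16 from enclosing scope.
Step 3: result = 16 * 7 = 112

The answer is 112.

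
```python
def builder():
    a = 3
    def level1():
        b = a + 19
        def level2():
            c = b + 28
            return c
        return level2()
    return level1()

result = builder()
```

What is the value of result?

Step 1: a = 3. b = a + 19 = 22.
Step 2: c = b + 28 = 22 + 28 = 50.
Step 3: result = 50

The answer is 50.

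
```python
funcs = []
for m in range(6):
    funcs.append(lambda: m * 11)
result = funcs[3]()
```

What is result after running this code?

Step 1: All lambdas reference the same variable m (late binding).
Step 2: After the loop, m = 5. Every lambda returns m * 11.
Step 3: funcs[3]() = 5 * 11 = 55

The answer is 55.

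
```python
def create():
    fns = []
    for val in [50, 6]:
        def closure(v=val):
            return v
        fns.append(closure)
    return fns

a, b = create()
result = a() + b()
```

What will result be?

Step 1: Default argument v=val captures val at each iteration.
Step 2: a() returns 50 (captured at first iteration), b() returns 6 (captured at second).
Step 3: result = 50 + 6 = 56

The answer is 56.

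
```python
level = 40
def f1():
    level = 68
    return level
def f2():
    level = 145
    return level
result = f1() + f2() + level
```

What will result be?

Step 1: Each function shadows global level with its own local.
Step 2: f1() returns 68, f2() returns 145.
Step 3: Global level = 40 is unchanged. result = 68 + 145 + 40 = 253

The answer is 253.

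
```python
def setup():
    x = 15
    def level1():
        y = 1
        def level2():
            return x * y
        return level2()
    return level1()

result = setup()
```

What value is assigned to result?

Step 1: x = 15 in setup. y = 1 in level1.
Step 2: level2() reads x = 15 and y = 1 from enclosing scopes.
Step 3: result = 15 * 1 = 15

The answer is 15.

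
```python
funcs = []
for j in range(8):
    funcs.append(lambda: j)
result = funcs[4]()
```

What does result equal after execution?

Step 1: The loop creates 8 lambdas, all referencing the same variable j.
Step 2: After the loop, j = 7 (final value).
Step 3: funcs[4]() looks up j at call time and finds 7. This is the late binding gotcha. result = 7

The answer is 7.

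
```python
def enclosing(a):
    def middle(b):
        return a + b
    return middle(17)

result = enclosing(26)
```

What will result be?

Step 1: enclosing(26) passes a = 26.
Step 2: middle(17) has b = 17, reads a = 26 from enclosing.
Step 3: result = 26 + 17 = 43

The answer is 43.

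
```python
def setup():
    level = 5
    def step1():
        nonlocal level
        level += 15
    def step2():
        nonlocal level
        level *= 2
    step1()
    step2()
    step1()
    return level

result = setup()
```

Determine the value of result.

Step 1: level = 5.
Step 2: step1(): level = 5 + 15 = 20.
Step 3: step2(): level = 20 * 2 = 40.
Step 4: step1(): level = 40 + 15 = 55. result = 55

The answer is 55.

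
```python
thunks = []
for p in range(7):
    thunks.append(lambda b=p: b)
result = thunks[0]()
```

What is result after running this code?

Step 1: Default argument b=p captures p's value at each iteration.
Step 2: thunks[0] captured b = 0 when p was 0.
Step 3: result = 0

The answer is 0.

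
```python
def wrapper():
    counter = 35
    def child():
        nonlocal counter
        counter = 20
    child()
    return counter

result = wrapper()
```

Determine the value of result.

Step 1: wrapper() sets counter = 35.
Step 2: child() uses nonlocal to reassign counter = 20.
Step 3: result = 20

The answer is 20.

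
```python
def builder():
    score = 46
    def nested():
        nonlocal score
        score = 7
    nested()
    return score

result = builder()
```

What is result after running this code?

Step 1: builder() sets score = 46.
Step 2: nested() uses nonlocal to reassign score = 7.
Step 3: result = 7

The answer is 7.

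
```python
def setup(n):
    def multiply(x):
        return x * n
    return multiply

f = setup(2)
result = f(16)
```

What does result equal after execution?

Step 1: setup(2) returns multiply closure with n = 2.
Step 2: f(16) computes 16 * 2 = 32.
Step 3: result = 32

The answer is 32.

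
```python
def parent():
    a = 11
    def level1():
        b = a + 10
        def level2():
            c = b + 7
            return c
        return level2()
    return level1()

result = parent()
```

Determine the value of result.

Step 1: a = 11. b = a + 10 = 21.
Step 2: c = b + 7 = 21 + 7 = 28.
Step 3: result = 28

The answer is 28.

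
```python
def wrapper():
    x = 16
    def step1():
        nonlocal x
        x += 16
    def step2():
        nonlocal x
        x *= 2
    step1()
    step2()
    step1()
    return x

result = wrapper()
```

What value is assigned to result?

Step 1: x = 16.
Step 2: step1(): x = 16 + 16 = 32.
Step 3: step2(): x = 32 * 2 = 64.
Step 4: step1(): x = 64 + 16 = 80. result = 80

The answer is 80.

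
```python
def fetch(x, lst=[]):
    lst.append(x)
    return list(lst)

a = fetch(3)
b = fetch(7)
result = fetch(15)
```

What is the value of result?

Step 1: Default list is shared. list() creates copies for return values.
Step 2: Internal list grows: [3] -> [3, 7] -> [3, 7, 15].
Step 3: result = [3, 7, 15]

The answer is [3, 7, 15].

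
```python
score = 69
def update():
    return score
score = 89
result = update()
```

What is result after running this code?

Step 1: score is first set to 69, then reassigned to 89.
Step 2: update() is called after the reassignment, so it looks up the current global score = 89.
Step 3: result = 89

The answer is 89.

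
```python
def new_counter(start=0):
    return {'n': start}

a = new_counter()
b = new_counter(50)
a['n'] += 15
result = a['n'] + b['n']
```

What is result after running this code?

Step 1: new_counter() returns a new dict each call (immutable default 0).
Step 2: a = {'n': 0}, b = {'n': 50}.
Step 3: a['n'] += 15 = 15. result = 15 + 50 = 65

The answer is 65.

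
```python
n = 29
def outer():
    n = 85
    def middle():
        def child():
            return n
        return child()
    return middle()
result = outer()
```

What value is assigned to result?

Step 1: outer() defines n = 85. middle() and child() have no local n.
Step 2: child() checks local (none), enclosing middle() (none), enclosing outer() and finds n = 85.
Step 3: result = 85

The answer is 85.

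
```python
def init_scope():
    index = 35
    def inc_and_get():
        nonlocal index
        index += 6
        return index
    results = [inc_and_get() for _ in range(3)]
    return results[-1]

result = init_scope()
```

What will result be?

Step 1: index = 35.
Step 2: Three calls to inc_and_get(), each adding 6.
Step 3: Last value = 35 + 6 * 3 = 53

The answer is 53.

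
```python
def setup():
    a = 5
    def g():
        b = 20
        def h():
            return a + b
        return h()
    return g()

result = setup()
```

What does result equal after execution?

Step 1: setup() defines a = 5. g() defines b = 20.
Step 2: h() accesses both from enclosing scopes: a = 5, b = 20.
Step 3: result = 5 + 20 = 25

The answer is 25.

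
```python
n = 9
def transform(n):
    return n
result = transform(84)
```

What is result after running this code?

Step 1: Global n = 9.
Step 2: transform(84) takes parameter n = 84, which shadows the global.
Step 3: result = 84

The answer is 84.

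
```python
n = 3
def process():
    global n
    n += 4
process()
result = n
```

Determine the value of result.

Step 1: n = 3 globally.
Step 2: process() modifies global n: n += 4 = 7.
Step 3: result = 7

The answer is 7.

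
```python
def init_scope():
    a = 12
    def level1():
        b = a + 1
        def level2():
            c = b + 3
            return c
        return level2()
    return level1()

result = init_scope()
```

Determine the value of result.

Step 1: a = 12. b = a + 1 = 13.
Step 2: c = b + 3 = 13 + 3 = 16.
Step 3: result = 16

The answer is 16.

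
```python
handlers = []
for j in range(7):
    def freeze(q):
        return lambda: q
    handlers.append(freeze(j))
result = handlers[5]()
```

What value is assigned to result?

Step 1: freeze(j) creates a new scope capturing q = j at call time.
Step 2: handlers[5] = freeze(5), so its lambda captures q = 5.
Step 3: result = 5 (closure factory fixes late binding)

The answer is 5.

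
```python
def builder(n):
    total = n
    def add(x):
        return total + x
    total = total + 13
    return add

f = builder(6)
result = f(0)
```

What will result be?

Step 1: builder(6) sets total = 6, then total = 6 + 13 = 19.
Step 2: Closures capture by reference, so add sees total = 19.
Step 3: f(0) returns 19 + 0 = 19

The answer is 19.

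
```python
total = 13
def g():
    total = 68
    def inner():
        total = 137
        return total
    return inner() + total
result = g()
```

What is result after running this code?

Step 1: g() has local total = 68. inner() has local total = 137.
Step 2: inner() returns its local total = 137.
Step 3: g() returns 137 + its own total (68) = 205

The answer is 205.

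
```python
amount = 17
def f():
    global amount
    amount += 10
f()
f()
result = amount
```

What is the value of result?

Step 1: amount = 17.
Step 2: First f(): amount = 17 + 10 = 27.
Step 3: Second f(): amount = 27 + 10 = 37. result = 37

The answer is 37.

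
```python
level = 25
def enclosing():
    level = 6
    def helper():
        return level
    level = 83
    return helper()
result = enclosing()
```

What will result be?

Step 1: enclosing() sets level = 6, then later level = 83.
Step 2: helper() is called after level is reassigned to 83. Closures capture variables by reference, not by value.
Step 3: result = 83

The answer is 83.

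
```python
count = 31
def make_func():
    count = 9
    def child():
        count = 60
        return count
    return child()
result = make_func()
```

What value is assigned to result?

Step 1: Three scopes define count: global (31), make_func (9), child (60).
Step 2: child() has its own local count = 60, which shadows both enclosing and global.
Step 3: result = 60 (local wins in LEGB)

The answer is 60.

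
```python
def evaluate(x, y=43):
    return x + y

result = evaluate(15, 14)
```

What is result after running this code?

Step 1: evaluate(15, 14) overrides default y with 14.
Step 2: Returns 15 + 14 = 29.
Step 3: result = 29

The answer is 29.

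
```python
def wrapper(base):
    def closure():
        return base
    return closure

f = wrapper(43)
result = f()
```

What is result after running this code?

Step 1: wrapper(43) creates closure capturing base = 43.
Step 2: f() returns the captured base = 43.
Step 3: result = 43

The answer is 43.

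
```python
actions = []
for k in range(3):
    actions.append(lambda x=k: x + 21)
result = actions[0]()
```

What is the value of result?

Step 1: Default argument x=k captures k's value at definition time.
Step 2: actions[0] was defined when k = 0, so x defaults to 0.
Step 3: result = 0 + 21 = 21 (default arg fixes the late binding issue)

The answer is 21.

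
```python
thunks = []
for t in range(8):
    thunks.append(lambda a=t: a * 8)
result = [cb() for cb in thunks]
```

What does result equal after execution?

Step 1: Default arg a=t captures t at each iteration.
Step 2: thunks[k] has a defaulting to k, returns k * 8.
Step 3: result = [0, 8, 16, 24, 32, 40, 48, 56]

The answer is [0, 8, 16, 24, 32, 40, 48, 56].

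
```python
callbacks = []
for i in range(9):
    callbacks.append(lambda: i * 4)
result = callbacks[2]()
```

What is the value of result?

Step 1: All lambdas reference the same variable i (late binding).
Step 2: After the loop, i = 8. Every lambda returns i * 4.
Step 3: callbacks[2]() = 8 * 4 = 32

The answer is 32.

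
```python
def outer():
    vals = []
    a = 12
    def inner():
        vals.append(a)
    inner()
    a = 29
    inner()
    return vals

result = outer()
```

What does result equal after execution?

Step 1: a = 12. inner() appends current a to vals.
Step 2: First inner(): appends 12. Then a = 29.
Step 3: Second inner(): appends 29 (closure sees updated a). result = [12, 29]

The answer is [12, 29].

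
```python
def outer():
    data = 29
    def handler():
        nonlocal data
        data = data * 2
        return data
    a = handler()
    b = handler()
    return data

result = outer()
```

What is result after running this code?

Step 1: data starts at 29.
Step 2: First handler(): data = 29 * 2 = 58.
Step 3: Second handler(): data = 58 * 2 = 116.
Step 4: result = 116

The answer is 116.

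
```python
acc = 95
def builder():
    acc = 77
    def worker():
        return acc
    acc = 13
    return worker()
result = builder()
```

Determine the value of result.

Step 1: builder() sets acc = 77, then later acc = 13.
Step 2: worker() is called after acc is reassigned to 13. Closures capture variables by reference, not by value.
Step 3: result = 13

The answer is 13.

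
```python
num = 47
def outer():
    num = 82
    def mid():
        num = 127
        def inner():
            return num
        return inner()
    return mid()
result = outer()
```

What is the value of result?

Step 1: Three levels of shadowing: global 47, outer 82, mid 127.
Step 2: inner() finds num = 127 in enclosing mid() scope.
Step 3: result = 127

The answer is 127.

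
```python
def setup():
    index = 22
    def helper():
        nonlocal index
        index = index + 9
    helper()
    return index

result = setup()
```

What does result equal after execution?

Step 1: setup() sets index = 22.
Step 2: helper() uses nonlocal to modify index in setup's scope: index = 22 + 9 = 31.
Step 3: setup() returns the modified index = 31

The answer is 31.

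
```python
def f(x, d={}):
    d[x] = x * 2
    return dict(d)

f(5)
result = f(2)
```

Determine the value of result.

Step 1: Mutable default dict is shared across calls.
Step 2: First call adds 5: 10. Second call adds 2: 4.
Step 3: result = {5: 10, 2: 4}

The answer is {5: 10, 2: 4}.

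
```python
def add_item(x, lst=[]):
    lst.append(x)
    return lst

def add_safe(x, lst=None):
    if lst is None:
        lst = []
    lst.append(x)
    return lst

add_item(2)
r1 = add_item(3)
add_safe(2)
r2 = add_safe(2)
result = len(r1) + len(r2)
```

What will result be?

Step 1: add_item shares mutable default: after 2 calls, lst = [2, 3], len = 2.
Step 2: add_safe creates fresh list each time: r2 = [2], len = 1.
Step 3: result = 2 + 1 = 3

The answer is 3.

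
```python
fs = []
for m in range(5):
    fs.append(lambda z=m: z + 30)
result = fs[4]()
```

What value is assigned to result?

Step 1: Default argument z=m captures m's value at definition time.
Step 2: fs[4] was defined when m = 4, so z defaults to 4.
Step 3: result = 4 + 30 = 34 (default arg fixes the late binding issue)

The answer is 34.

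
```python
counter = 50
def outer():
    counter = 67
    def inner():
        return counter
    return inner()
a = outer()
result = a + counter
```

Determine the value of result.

Step 1: outer() has local counter = 67. inner() reads from enclosing.
Step 2: outer() returns 67. Global counter = 50 unchanged.
Step 3: result = 67 + 50 = 117

The answer is 117.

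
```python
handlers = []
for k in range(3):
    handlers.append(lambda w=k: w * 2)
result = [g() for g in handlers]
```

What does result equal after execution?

Step 1: Default arg w=k captures k at each iteration.
Step 2: handlers[k] has w defaulting to k, returns k * 2.
Step 3: result = [0, 2, 4]

The answer is [0, 2, 4].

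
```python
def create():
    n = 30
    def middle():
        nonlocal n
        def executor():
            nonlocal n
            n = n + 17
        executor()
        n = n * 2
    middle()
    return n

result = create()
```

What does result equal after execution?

Step 1: n = 30.
Step 2: executor() adds 17: n = 30 + 17 = 47.
Step 3: middle() doubles: n = 47 * 2 = 94.
Step 4: result = 94

The answer is 94.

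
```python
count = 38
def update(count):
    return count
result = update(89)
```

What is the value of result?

Step 1: Global count = 38.
Step 2: update(89) takes parameter count = 89, which shadows the global.
Step 3: result = 89

The answer is 89.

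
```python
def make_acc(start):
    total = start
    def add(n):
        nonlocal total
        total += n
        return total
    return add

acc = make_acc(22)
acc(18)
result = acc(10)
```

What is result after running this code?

Step 1: make_acc(22) creates closure with total = 22.
Step 2: First acc(18): total = 22 + 18 = 40.
Step 3: Second acc(10): total = 40 + 10 = 50. result = 50

The answer is 50.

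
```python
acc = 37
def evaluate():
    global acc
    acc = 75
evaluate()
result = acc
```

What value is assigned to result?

Step 1: acc = 37 globally.
Step 2: evaluate() declares global acc and sets it to 75.
Step 3: After evaluate(), global acc = 75. result = 75

The answer is 75.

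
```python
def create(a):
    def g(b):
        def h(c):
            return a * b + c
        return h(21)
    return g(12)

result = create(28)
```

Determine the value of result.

Step 1: a = 28, b = 12, c = 21.
Step 2: h() computes a * b + c = 28 * 12 + 21 = 357.
Step 3: result = 357

The answer is 357.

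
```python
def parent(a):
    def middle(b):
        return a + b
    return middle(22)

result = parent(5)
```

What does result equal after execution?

Step 1: parent(5) passes a = 5.
Step 2: middle(22) has b = 22, reads a = 5 from enclosing.
Step 3: result = 5 + 22 = 27

The answer is 27.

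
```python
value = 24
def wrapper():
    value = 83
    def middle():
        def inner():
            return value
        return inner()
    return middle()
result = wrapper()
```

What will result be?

Step 1: wrapper() defines value = 83. middle() and inner() have no local value.
Step 2: inner() checks local (none), enclosing middle() (none), enclosing wrapper() and finds value = 83.
Step 3: result = 83

The answer is 83.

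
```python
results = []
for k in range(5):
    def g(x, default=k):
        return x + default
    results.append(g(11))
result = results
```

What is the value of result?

Step 1: Default argument default=k is evaluated at function definition time.
Step 2: Each iteration creates g with default = current k value.
Step 3: g(11) returns 11 + default. results = [11, 12, 13, 14, 15]

The answer is [11, 12, 13, 14, 15].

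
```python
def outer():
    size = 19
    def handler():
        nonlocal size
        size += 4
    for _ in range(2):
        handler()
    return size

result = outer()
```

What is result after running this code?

Step 1: size = 19.
Step 2: handler() is called 2 times in a loop, each adding 4 via nonlocal.
Step 3: size = 19 + 4 * 2 = 27

The answer is 27.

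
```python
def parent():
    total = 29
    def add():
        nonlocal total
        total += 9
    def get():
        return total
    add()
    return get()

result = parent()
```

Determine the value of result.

Step 1: total = 29. add() modifies it via nonlocal, get() reads it.
Step 2: add() makes total = 29 + 9 = 38.
Step 3: get() returns 38. result = 38

The answer is 38.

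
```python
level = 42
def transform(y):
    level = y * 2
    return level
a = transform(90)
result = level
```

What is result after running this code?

Step 1: Global level = 42.
Step 2: transform(90) creates local level = 90 * 2 = 180.
Step 3: Global level unchanged because no global keyword. result = 42

The answer is 42.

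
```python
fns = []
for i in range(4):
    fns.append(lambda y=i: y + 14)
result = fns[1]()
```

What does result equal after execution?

Step 1: Default argument y=i captures i's value at definition time.
Step 2: fns[1] was defined when i = 1, so y defaults to 1.
Step 3: result = 1 + 14 = 15 (default arg fixes the late binding issue)

The answer is 15.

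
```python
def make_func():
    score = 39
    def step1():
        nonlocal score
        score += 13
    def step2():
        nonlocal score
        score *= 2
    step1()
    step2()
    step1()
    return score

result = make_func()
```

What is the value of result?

Step 1: score = 39.
Step 2: step1(): score = 39 + 13 = 52.
Step 3: step2(): score = 52 * 2 = 104.
Step 4: step1(): score = 104 + 13 = 117. result = 117

The answer is 117.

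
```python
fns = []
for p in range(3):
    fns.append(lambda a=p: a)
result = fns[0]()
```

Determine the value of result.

Step 1: Default argument a=p captures p's value at each iteration.
Step 2: fns[0] captured a = 0 when p was 0.
Step 3: result = 0

The answer is 0.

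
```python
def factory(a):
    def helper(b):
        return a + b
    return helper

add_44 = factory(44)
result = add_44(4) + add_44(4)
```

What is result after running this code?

Step 1: add_44 captures a = 44.
Step 2: add_44(4) = 44 + 4 = 48, called twice.
Step 3: result = 48 + 48 = 96

The answer is 96.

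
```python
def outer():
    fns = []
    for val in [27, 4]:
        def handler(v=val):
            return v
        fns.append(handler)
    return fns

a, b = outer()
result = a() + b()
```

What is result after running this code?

Step 1: Default argument v=val captures val at each iteration.
Step 2: a() returns 27 (captured at first iteration), b() returns 4 (captured at second).
Step 3: result = 27 + 4 = 31

The answer is 31.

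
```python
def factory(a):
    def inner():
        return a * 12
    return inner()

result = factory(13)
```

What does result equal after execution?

Step 1: factory(13) binds parameter a = 13.
Step 2: inner() accesses a = 13 from enclosing scope.
Step 3: result = 13 * 12 = 156

The answer is 156.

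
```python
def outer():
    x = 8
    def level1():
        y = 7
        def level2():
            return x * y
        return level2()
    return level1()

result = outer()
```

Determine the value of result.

Step 1: x = 8 in outer. y = 7 in level1.
Step 2: level2() reads x = 8 and y = 7 from enclosing scopes.
Step 3: result = 8 * 7 = 56

The answer is 56.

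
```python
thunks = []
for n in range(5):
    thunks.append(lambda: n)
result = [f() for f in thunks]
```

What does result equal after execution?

Step 1: All 5 lambdas share the same variable n.
Step 2: After the loop, n = 4.
Step 3: Each call returns 4. result = [4, 4, 4, 4, 4]

The answer is [4, 4, 4, 4, 4].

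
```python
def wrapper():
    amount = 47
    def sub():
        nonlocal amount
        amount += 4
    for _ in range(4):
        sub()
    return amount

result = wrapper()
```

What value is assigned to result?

Step 1: amount = 47.
Step 2: sub() is called 4 times in a loop, each adding 4 via nonlocal.
Step 3: amount = 47 + 4 * 4 = 63

The answer is 63.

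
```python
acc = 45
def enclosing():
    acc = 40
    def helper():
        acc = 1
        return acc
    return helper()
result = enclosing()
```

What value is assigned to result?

Step 1: Three scopes define acc: global (45), enclosing (40), helper (1).
Step 2: helper() has its own local acc = 1, which shadows both enclosing and global.
Step 3: result = 1 (local wins in LEGB)

The answer is 1.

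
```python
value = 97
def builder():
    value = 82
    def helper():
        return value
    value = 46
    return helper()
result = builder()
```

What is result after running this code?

Step 1: builder() sets value = 82, then later value = 46.
Step 2: helper() is called after value is reassigned to 46. Closures capture variables by reference, not by value.
Step 3: result = 46

The answer is 46.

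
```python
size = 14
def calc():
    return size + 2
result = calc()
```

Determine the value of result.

Step 1: size = 14 is defined globally.
Step 2: calc() looks up size from global scope = 14, then computes 14 + 2 = 16.
Step 3: result = 16

The answer is 16.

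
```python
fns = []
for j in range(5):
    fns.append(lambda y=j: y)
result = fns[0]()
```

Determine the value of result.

Step 1: Default argument y=j captures j's value at each iteration.
Step 2: fns[0] captured y = 0 when j was 0.
Step 3: result = 0

The answer is 0.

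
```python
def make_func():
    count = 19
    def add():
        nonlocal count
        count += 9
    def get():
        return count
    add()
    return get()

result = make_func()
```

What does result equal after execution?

Step 1: count = 19. add() modifies it via nonlocal, get() reads it.
Step 2: add() makes count = 19 + 9 = 28.
Step 3: get() returns 28. result = 28

The answer is 28.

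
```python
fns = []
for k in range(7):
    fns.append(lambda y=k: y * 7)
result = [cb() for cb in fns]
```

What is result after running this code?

Step 1: Default arg y=k captures k at each iteration.
Step 2: fns[k] has y defaulting to k, returns k * 7.
Step 3: result = [0, 7, 14, 21, 28, 35, 42]

The answer is [0, 7, 14, 21, 28, 35, 42].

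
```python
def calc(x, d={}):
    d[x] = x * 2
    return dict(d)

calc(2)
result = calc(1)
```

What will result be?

Step 1: Mutable default dict is shared across calls.
Step 2: First call adds 2: 4. Second call adds 1: 2.
Step 3: result = {2: 4, 1: 2}

The answer is {2: 4, 1: 2}.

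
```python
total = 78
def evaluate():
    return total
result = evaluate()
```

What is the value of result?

Step 1: total = 78 is defined in the global scope.
Step 2: evaluate() looks up total. No local total exists, so Python checks the global scope via LEGB rule and finds total = 78.
Step 3: result = 78

The answer is 78.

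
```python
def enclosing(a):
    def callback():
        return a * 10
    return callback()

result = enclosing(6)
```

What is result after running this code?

Step 1: enclosing(6) binds parameter a = 6.
Step 2: callback() accesses a = 6 from enclosing scope.
Step 3: result = 6 * 10 = 60

The answer is 60.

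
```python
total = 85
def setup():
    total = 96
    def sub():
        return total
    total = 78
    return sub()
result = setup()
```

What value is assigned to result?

Step 1: setup() sets total = 96, then later total = 78.
Step 2: sub() is called after total is reassigned to 78. Closures capture variables by reference, not by value.
Step 3: result = 78

The answer is 78.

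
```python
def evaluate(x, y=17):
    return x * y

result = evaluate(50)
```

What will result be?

Step 1: evaluate(50) uses default y = 17.
Step 2: Returns 50 * 17 = 850.
Step 3: result = 850

The answer is 850.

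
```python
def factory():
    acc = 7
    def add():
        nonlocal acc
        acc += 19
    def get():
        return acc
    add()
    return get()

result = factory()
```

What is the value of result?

Step 1: acc = 7. add() modifies it via nonlocal, get() reads it.
Step 2: add() makes acc = 7 + 19 = 26.
Step 3: get() returns 26. result = 26

The answer is 26.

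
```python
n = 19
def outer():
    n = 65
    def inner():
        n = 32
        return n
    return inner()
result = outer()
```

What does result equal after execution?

Step 1: Three scopes define n: global (19), outer (65), inner (32).
Step 2: inner() has its own local n = 32, which shadows both enclosing and global.
Step 3: result = 32 (local wins in LEGB)

The answer is 32.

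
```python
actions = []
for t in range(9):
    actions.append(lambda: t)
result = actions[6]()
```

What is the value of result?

Step 1: The loop creates 9 lambdas, all referencing the same variable t.
Step 2: After the loop, t = 8 (final value).
Step 3: actions[6]() looks up t at call time and finds 8. This is the late binding gotcha. result = 8

The answer is 8.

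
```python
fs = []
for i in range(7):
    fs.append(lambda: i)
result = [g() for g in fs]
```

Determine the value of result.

Step 1: All 7 lambdas share the same variable i.
Step 2: After the loop, i = 6.
Step 3: Each call returns 6. result = [6, 6, 6, 6, 6, 6, 6]

The answer is [6, 6, 6, 6, 6, 6, 6].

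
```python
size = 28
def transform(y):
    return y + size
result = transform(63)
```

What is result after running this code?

Step 1: size = 28 is defined globally.
Step 2: transform(63) uses parameter y = 63 and looks up size from global scope = 28.
Step 3: result = 63 + 28 = 91

The answer is 91.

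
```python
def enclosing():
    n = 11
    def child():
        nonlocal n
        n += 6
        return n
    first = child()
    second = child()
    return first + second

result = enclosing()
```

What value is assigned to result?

Step 1: n starts at 11.
Step 2: First call: n = 11 + 6 = 17, returns 17.
Step 3: Second call: n = 17 + 6 = 23, returns 23.
Step 4: result = 17 + 23 = 40

The answer is 40.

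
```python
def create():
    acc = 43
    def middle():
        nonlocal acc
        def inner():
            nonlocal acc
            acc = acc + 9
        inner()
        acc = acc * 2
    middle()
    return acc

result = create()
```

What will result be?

Step 1: acc = 43.
Step 2: inner() adds 9: acc = 43 + 9 = 52.
Step 3: middle() doubles: acc = 52 * 2 = 104.
Step 4: result = 104

The answer is 104.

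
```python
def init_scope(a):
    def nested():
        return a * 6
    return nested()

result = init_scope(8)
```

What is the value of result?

Step 1: init_scope(8) binds parameter a = 8.
Step 2: nested() accesses a = 8 from enclosing scope.
Step 3: result = 8 * 6 = 48

The answer is 48.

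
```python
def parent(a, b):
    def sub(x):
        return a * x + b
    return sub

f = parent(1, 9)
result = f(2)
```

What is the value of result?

Step 1: parent(1, 9) captures a = 1, b = 9.
Step 2: f(2) computes 1 * 2 + 9 = 11.
Step 3: result = 11

The answer is 11.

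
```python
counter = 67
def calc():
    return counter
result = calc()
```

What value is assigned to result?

Step 1: counter = 67 is defined in the global scope.
Step 2: calc() looks up counter. No local counter exists, so Python checks the global scope via LEGB rule and finds counter = 67.
Step 3: result = 67

The answer is 67.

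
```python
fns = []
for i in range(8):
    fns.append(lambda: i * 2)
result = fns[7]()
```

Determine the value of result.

Step 1: All lambdas reference the same variable i (late binding).
Step 2: After the loop, i = 7. Every lambda returns i * 2.
Step 3: fns[7]() = 7 * 2 = 14

The answer is 14.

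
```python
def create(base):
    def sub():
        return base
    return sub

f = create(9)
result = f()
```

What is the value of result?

Step 1: create(9) creates closure capturing base = 9.
Step 2: f() returns the captured base = 9.
Step 3: result = 9

The answer is 9.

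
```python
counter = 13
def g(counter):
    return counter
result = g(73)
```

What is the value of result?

Step 1: Global counter = 13.
Step 2: g(73) takes parameter counter = 73, which shadows the global.
Step 3: result = 73

The answer is 73.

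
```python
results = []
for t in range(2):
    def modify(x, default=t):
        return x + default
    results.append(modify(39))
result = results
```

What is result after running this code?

Step 1: Default argument default=t is evaluated at function definition time.
Step 2: Each iteration creates modify with default = current t value.
Step 3: modify(39) returns 39 + default. results = [39, 40]

The answer is [39, 40].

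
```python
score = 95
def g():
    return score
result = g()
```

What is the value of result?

Step 1: score = 95 is defined in the global scope.
Step 2: g() looks up score. No local score exists, so Python checks the global scope via LEGB rule and finds score = 95.
Step 3: result = 95

The answer is 95.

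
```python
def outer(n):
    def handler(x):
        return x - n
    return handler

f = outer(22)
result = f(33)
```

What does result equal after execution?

Step 1: outer(22) creates a closure capturing n = 22.
Step 2: f(33) computes 33 - 22 = 11.
Step 3: result = 11

The answer is 11.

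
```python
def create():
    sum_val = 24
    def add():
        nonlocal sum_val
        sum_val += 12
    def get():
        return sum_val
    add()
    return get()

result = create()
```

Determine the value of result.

Step 1: sum_val = 24. add() modifies it via nonlocal, get() reads it.
Step 2: add() makes sum_val = 24 + 12 = 36.
Step 3: get() returns 36. result = 36

The answer is 36.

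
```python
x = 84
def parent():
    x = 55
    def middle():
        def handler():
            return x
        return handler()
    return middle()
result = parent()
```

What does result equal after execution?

Step 1: parent() defines x = 55. middle() and handler() have no local x.
Step 2: handler() checks local (none), enclosing middle() (none), enclosing parent() and finds x = 55.
Step 3: result = 55

The answer is 55.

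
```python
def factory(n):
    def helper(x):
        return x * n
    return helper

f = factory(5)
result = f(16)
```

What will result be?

Step 1: factory(5) creates a closure capturing n = 5.
Step 2: f(16) computes 16 * 5 = 80.
Step 3: result = 80

The answer is 80.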